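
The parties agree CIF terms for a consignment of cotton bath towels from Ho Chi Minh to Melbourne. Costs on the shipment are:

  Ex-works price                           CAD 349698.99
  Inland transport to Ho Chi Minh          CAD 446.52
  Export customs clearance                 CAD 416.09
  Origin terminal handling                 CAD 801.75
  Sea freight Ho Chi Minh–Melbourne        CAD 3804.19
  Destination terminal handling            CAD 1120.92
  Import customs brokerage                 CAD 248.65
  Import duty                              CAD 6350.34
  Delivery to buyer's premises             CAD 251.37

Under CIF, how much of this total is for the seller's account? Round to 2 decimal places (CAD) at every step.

CIF: the seller pays costs through ocean freight and marine insurance to the destination port.
Seller's account: goods 349698.99 + inland to port 446.52 + export clearance 416.09 + origin terminal 801.75 + freight 3804.19 = 355167.54
Buyer's account: destination terminal 1120.92 + brokerage 248.65 + duty 6350.34 + delivery 251.37 = 7971.28

Seller's account: CAD 355167.54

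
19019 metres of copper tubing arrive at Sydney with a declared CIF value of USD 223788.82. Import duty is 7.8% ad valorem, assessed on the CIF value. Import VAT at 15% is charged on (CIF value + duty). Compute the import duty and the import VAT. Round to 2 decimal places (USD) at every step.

Import duty = 223788.82 × 7.8% = 17455.53
VAT base = CIF + duty = 223788.82 + 17455.53 = 241244.35
Import VAT = 241244.35 × 15% = 36186.65

Import duty: USD 17455.53; import VAT: USD 36186.65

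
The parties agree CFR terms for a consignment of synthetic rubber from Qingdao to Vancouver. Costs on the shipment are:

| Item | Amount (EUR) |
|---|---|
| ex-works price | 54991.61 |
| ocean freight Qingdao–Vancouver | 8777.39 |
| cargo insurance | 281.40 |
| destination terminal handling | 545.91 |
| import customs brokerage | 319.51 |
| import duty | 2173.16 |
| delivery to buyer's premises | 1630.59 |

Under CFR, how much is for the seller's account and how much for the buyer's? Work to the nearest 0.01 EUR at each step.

Seller: EUR 63769.00; buyer: EUR 4950.57

CFR: the seller pays costs through ocean freight to the destination port, but not insurance.
Seller's account: goods 54991.61 + freight 8777.39 = 63769.00
Buyer's account: insurance 281.40 + destination terminal 545.91 + brokerage 319.51 + duty 2173.16 + delivery 1630.59 = 4950.57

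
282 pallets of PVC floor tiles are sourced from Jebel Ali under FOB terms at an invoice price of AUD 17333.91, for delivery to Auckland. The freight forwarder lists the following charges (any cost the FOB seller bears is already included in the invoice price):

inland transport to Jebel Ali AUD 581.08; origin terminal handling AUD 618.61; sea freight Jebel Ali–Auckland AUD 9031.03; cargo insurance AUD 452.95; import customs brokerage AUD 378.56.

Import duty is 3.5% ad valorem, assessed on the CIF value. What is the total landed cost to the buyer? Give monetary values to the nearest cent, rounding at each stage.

Total landed cost: AUD 28135.08

FOB: the seller bears costs until goods are on board at the origin port; the buyer bears freight, insurance and all costs thereafter.
Already in the invoice (seller's account under FOB): inland to port, origin terminal — exclude.
CIF value = FOB price + freight + insurance = 17333.91 + 9031.03 + 452.95 = 26817.89
Import duty = 26817.89 × 3.5% = 938.63
Buyer bears: freight 9031.03 + insurance 452.95 + brokerage 378.56 + duty 938.63 = 10801.17
Landed cost = invoice 17333.91 + 10801.17 = 28135.08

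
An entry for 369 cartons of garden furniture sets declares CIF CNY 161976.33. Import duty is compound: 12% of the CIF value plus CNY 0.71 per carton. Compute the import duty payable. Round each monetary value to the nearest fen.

Ad valorem component: 161976.33 × 12% = 19437.16
Specific component: 369 × 0.71 = 261.99
Import duty = 19437.16 + 261.99 = 19699.15

Import duty: CNY 19699.15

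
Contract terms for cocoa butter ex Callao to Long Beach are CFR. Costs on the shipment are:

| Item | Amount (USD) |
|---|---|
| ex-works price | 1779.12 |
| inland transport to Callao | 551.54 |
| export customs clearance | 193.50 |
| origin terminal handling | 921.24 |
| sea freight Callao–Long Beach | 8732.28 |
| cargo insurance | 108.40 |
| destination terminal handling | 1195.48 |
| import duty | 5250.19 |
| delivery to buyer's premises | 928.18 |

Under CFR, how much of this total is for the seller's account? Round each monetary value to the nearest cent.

Seller's account: USD 12177.68

CFR: the seller pays costs through ocean freight to the destination port, but not insurance.
Seller's account: goods 1779.12 + inland to port 551.54 + export clearance 193.50 + origin terminal 921.24 + freight 8732.28 = 12177.68
Buyer's account: insurance 108.40 + destination terminal 1195.48 + duty 5250.19 + delivery 928.18 = 7482.25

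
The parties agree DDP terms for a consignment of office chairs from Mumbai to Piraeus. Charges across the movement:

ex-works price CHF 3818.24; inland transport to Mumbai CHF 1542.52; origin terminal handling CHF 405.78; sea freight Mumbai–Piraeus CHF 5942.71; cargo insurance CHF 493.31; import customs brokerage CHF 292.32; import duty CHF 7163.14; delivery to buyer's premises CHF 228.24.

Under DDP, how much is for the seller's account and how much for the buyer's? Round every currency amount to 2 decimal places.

DDP: the seller bears all costs including import duty.
Seller's account: goods 3818.24 + inland to port 1542.52 + origin terminal 405.78 + freight 5942.71 + insurance 493.31 + brokerage 292.32 + duty 7163.14 + delivery 228.24 = 19886.26
Buyer's account: 0.00

Seller: CHF 19886.26; buyer: CHF 0.00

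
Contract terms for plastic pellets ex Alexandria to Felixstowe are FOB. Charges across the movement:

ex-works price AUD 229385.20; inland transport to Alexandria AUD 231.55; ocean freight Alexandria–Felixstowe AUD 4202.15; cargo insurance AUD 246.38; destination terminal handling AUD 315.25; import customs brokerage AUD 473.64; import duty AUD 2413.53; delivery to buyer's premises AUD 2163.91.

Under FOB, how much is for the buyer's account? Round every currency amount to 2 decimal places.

Buyer's account: AUD 9814.86

FOB: the seller bears costs until goods are on board at the origin port; the buyer bears freight, insurance and all costs thereafter.
Seller's account: goods 229385.20 + inland to port 231.55 = 229616.75
Buyer's account: freight 4202.15 + insurance 246.38 + destination terminal 315.25 + brokerage 473.64 + duty 2413.53 + delivery 2163.91 = 9814.86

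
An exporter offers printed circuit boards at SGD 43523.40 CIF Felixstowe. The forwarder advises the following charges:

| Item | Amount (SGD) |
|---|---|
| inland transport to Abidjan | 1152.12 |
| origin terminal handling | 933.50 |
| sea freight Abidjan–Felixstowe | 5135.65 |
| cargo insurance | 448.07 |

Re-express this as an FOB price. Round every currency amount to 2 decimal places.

Not relevant to the conversion: origin terminal, inland to port — on the seller under both CIF and FOB; already in the CIF price and stays in the FOB price.
From CIF to FOB, the seller no longer bears: freight, insurance.
FOB price = 43523.40 − 5135.65 − 448.07 = 37939.68

FOB price: SGD 37939.68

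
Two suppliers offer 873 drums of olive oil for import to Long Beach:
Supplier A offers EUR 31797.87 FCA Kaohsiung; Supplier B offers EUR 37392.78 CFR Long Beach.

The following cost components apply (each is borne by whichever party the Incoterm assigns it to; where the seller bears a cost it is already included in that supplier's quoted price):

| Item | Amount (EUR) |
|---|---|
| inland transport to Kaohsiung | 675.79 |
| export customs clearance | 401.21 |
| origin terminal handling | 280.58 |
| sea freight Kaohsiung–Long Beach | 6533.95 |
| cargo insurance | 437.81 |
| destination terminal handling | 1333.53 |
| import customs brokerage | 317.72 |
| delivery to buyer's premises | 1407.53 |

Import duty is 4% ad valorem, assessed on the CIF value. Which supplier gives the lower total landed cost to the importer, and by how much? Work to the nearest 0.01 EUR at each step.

Supplier B is cheaper by EUR 1268.41

Supplier A (FCA):
CIF value = FCA price + origin terminal + freight + insurance = 31797.87 + 280.58 + 6533.95 + 437.81 = 39050.21
Import duty = 39050.21 × 4% = 1562.01
Buyer bears (A): 280.58 + 6533.95 + 437.81 + 1333.53 + 317.72 + 1407.53 = 10311.12
Landed cost (A) = invoice 31797.87 + 10311.12 + duty 1562.01 = 43671.00
Supplier B (CFR):
CIF value = CFR price + insurance = 37392.78 + 437.81 = 37830.59
Import duty = 37830.59 × 4% = 1513.22
Buyer bears (B): 437.81 + 1333.53 + 317.72 + 1407.53 = 3496.59
Landed cost (B) = invoice 37392.78 + 3496.59 + duty 1513.22 = 42402.59
Difference = |43671.00 − 42402.59| = 1268.41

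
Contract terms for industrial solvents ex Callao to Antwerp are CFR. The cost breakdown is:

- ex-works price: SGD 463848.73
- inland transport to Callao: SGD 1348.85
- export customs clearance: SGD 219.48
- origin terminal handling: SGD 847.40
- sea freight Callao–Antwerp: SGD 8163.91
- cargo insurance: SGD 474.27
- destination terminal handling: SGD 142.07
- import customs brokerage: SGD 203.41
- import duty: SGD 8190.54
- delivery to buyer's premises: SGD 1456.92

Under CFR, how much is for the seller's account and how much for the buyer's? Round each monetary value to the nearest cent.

Seller: SGD 474428.37; buyer: SGD 10467.21

CFR: the seller pays costs through ocean freight to the destination port, but not insurance.
Seller's account: goods 463848.73 + inland to port 1348.85 + export clearance 219.48 + origin terminal 847.40 + freight 8163.91 = 474428.37
Buyer's account: insurance 474.27 + destination terminal 142.07 + brokerage 203.41 + duty 8190.54 + delivery 1456.92 = 10467.21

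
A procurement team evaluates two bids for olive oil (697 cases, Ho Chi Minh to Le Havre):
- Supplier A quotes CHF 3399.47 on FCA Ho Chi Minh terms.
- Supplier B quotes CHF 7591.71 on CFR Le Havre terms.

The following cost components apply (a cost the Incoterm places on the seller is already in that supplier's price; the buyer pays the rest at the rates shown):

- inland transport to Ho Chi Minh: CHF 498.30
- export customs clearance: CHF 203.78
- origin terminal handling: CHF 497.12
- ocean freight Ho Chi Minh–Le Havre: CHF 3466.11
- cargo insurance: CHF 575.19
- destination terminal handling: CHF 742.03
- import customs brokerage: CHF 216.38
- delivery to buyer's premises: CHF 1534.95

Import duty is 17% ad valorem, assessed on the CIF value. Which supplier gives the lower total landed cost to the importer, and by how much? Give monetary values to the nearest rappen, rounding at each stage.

Supplier A (FCA):
CIF value = FCA price + origin terminal + freight + insurance = 3399.47 + 497.12 + 3466.11 + 575.19 = 7937.89
Import duty = 7937.89 × 17% = 1349.44
Buyer bears (A): 497.12 + 3466.11 + 575.19 + 742.03 + 216.38 + 1534.95 = 7031.78
Landed cost (A) = invoice 3399.47 + 7031.78 + duty 1349.44 = 11780.69
Supplier B (CFR):
CIF value = CFR price + insurance = 7591.71 + 575.19 = 8166.90
Import duty = 8166.90 × 17% = 1388.37
Buyer bears (B): 575.19 + 742.03 + 216.38 + 1534.95 = 3068.55
Landed cost (B) = invoice 7591.71 + 3068.55 + duty 1388.37 = 12048.63
Difference = |11780.69 − 12048.63| = 267.94

Supplier A is cheaper by CHF 267.94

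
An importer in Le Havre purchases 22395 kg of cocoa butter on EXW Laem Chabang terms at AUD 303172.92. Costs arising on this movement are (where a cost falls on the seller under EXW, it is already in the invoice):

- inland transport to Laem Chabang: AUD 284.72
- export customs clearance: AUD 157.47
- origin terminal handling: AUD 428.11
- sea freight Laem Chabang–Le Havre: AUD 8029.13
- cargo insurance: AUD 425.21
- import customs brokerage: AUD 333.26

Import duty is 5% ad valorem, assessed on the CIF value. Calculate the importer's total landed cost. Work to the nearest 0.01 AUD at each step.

Total landed cost: AUD 328455.70

EXW: the seller makes goods available at their premises; the buyer bears all onward costs.
CIF value = EXW price + inland to port + export clearance + origin terminal + freight + insurance = 303172.92 + 284.72 + 157.47 + 428.11 + 8029.13 + 425.21 = 312497.56
Import duty = 312497.56 × 5% = 15624.88
Buyer bears: inland to port 284.72 + export clearance 157.47 + origin terminal 428.11 + freight 8029.13 + insurance 425.21 + brokerage 333.26 + duty 15624.88 = 25282.78
Landed cost = invoice 303172.92 + 25282.78 = 328455.70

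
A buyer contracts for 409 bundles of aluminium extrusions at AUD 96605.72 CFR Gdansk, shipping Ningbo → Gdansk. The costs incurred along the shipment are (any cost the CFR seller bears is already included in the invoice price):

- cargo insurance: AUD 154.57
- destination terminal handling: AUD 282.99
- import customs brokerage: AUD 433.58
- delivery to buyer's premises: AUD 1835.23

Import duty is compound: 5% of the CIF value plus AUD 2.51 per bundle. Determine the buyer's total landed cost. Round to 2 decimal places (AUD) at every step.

CFR: the seller pays costs through ocean freight to the destination port, but not insurance.
CIF value = CFR price + insurance = 96605.72 + 154.57 = 96760.29
Ad valorem component: 96760.29 × 5% = 4838.01
Specific component: 409 × 2.51 = 1026.59
Import duty = 4838.01 + 1026.59 = 5864.60
Buyer bears: insurance 154.57 + destination terminal 282.99 + brokerage 433.58 + delivery 1835.23 + duty 5864.60 = 8570.97
Landed cost = invoice 96605.72 + 8570.97 = 105176.69

Total landed cost: AUD 105176.69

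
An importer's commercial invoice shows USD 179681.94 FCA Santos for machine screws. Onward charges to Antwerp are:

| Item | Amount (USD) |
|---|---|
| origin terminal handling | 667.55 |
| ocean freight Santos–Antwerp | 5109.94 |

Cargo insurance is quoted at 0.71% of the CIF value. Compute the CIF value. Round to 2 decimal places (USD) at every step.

CIF value: USD 186785.61

Let C be the CIF value. C = FCA price + pre-shipment costs + freight + 0.71% × C
C − 0.71% × C = 179681.94 + 667.55 + 5109.94
0.9929 × C = 185459.43
C = 185459.43 / 0.9929 = 186785.61
Insurance premium = 0.71% × 186785.61 = 1326.18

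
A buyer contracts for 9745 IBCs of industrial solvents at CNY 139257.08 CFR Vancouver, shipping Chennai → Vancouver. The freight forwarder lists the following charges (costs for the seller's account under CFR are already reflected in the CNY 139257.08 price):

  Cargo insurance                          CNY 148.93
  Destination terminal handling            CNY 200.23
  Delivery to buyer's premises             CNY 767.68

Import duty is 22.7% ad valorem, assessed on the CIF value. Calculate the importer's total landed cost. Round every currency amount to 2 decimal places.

CFR: the seller pays costs through ocean freight to the destination port, but not insurance.
CIF value = CFR price + insurance = 139257.08 + 148.93 = 139406.01
Import duty = 139406.01 × 22.7% = 31645.16
Buyer bears: insurance 148.93 + destination terminal 200.23 + delivery 767.68 + duty 31645.16 = 32762.00
Landed cost = invoice 139257.08 + 32762.00 = 172019.08

Total landed cost: CNY 172019.08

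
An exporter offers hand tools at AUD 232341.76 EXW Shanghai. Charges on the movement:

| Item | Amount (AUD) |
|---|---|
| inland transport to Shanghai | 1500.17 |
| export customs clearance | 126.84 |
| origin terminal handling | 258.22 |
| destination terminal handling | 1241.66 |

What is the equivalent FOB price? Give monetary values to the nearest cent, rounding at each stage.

Not relevant to the conversion: destination terminal — on the buyer under both terms; not part of either seller's price.
From EXW to FOB, the seller additionally bears: inland to port, export clearance, origin terminal.
FOB price = 232341.76 + 1500.17 + 126.84 + 258.22 = 234226.99

FOB price: AUD 234226.99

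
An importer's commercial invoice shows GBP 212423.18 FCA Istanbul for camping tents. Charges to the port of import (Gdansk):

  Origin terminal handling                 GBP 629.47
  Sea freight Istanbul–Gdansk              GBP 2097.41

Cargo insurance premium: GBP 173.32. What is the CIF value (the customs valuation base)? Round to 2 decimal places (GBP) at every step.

CIF value: GBP 215323.38

CIF = FCA price + pre-shipment costs + freight + insurance
CIF = 212423.18 + 629.47 + 2097.41 + 173.32 = 215323.38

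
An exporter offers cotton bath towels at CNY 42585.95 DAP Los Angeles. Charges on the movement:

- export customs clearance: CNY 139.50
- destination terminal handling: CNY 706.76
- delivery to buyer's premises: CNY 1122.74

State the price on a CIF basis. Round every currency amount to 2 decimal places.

CIF price: CNY 40756.45

Not relevant to the conversion: export clearance — on the seller under both DAP and CIF; already in the DAP price and stays in the CIF price.
From DAP to CIF, the seller no longer bears: destination terminal, delivery.
CIF price = 42585.95 − 706.76 − 1122.74 = 40756.45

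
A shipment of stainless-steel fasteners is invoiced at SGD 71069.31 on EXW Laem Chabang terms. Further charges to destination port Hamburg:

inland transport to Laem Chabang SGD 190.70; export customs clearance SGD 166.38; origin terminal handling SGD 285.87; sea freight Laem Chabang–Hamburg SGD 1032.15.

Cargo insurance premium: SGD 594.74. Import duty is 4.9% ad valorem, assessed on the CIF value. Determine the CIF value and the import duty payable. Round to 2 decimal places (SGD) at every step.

CIF = EXW price + pre-shipment costs + freight + insurance
CIF = 71069.31 + 190.70 + 166.38 + 285.87 + 1032.15 + 594.74 = 73339.15
Import duty = 73339.15 × 4.9% = 3593.62

CIF value: SGD 73339.15; import duty: SGD 3593.62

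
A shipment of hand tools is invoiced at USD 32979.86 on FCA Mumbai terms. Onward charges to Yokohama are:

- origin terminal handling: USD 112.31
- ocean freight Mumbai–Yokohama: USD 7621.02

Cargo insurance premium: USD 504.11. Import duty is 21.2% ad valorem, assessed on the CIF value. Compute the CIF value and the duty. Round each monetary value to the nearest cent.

CIF = FCA price + pre-shipment costs + freight + insurance
CIF = 32979.86 + 112.31 + 7621.02 + 504.11 = 41217.30
Import duty = 41217.30 × 21.2% = 8738.07

CIF value: USD 41217.30; import duty: USD 8738.07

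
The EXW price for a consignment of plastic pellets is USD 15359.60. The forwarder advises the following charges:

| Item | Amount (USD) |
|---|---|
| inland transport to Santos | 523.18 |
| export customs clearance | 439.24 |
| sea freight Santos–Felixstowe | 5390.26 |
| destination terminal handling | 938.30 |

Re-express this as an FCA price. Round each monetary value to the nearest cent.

Not relevant to the conversion: destination terminal, freight — on the buyer under both terms; not part of either seller's price.
From EXW to FCA, the seller additionally bears: inland to port, export clearance.
FCA price = 15359.60 + 523.18 + 439.24 = 16322.02

FCA price: USD 16322.02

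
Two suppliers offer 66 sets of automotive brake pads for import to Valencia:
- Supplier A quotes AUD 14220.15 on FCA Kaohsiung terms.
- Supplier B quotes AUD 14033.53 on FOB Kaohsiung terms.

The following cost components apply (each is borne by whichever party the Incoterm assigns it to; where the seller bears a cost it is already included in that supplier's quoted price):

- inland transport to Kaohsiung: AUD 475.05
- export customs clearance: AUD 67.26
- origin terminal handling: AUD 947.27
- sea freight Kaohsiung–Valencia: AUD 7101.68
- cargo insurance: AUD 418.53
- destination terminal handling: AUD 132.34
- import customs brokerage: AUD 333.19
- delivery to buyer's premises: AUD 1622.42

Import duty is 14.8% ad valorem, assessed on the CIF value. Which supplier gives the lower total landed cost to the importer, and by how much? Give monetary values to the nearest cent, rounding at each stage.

Supplier A (FCA):
CIF value = FCA price + origin terminal + freight + insurance = 14220.15 + 947.27 + 7101.68 + 418.53 = 22687.63
Import duty = 22687.63 × 14.8% = 3357.77
Buyer bears (A): 947.27 + 7101.68 + 418.53 + 132.34 + 333.19 + 1622.42 = 10555.43
Landed cost (A) = invoice 14220.15 + 10555.43 + duty 3357.77 = 28133.35
Supplier B (FOB):
CIF value = FOB price + freight + insurance = 14033.53 + 7101.68 + 418.53 = 21553.74
Import duty = 21553.74 × 14.8% = 3189.95
Buyer bears (B): 7101.68 + 418.53 + 132.34 + 333.19 + 1622.42 = 9608.16
Landed cost (B) = invoice 14033.53 + 9608.16 + duty 3189.95 = 26831.64
Difference = |28133.35 − 26831.64| = 1301.71

Supplier B is cheaper by AUD 1301.71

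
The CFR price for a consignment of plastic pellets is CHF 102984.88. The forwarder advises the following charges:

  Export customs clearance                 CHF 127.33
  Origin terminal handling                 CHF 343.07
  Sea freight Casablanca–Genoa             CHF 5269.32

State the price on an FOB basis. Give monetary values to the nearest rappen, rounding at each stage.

FOB price: CHF 97715.56

Not relevant to the conversion: export clearance, origin terminal — on the seller under both CFR and FOB; already in the CFR price and stays in the FOB price.
From CFR to FOB, the seller no longer bears: freight.
FOB price = 102984.88 − 5269.32 = 97715.56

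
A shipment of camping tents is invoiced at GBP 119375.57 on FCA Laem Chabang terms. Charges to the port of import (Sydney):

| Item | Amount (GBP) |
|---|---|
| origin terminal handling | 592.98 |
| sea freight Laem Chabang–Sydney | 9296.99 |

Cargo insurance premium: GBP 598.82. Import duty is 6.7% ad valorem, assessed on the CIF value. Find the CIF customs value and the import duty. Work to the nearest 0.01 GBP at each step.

CIF value: GBP 129864.36; import duty: GBP 8700.91

CIF = FCA price + pre-shipment costs + freight + insurance
CIF = 119375.57 + 592.98 + 9296.99 + 598.82 = 129864.36
Import duty = 129864.36 × 6.7% = 8700.91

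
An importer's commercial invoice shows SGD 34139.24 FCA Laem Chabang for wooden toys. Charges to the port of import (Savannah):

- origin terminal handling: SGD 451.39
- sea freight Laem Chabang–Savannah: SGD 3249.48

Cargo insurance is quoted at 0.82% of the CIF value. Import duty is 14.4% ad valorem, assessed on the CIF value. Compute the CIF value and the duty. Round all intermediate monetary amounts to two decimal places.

Let C be the CIF value. C = FCA price + pre-shipment costs + freight + 0.82% × C
C − 0.82% × C = 34139.24 + 451.39 + 3249.48
0.9918 × C = 37840.11
C = 37840.11 / 0.9918 = 38152.96
Insurance premium = 0.82% × 38152.96 = 312.85
Import duty = 38152.96 × 14.4% = 5494.03

CIF value: SGD 38152.96; import duty: SGD 5494.03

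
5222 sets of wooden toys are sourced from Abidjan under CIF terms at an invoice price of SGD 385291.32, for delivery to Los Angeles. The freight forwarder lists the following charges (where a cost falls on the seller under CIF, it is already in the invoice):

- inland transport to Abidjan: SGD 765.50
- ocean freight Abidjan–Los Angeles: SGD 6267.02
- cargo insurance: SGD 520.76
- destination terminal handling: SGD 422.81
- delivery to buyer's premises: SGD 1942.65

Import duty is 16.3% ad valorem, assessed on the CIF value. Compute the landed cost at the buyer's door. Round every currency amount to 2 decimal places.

CIF: the seller pays costs through ocean freight and marine insurance to the destination port.
Already in the invoice (seller's account under CIF): inland to port, freight, insurance — exclude.
The CIF price already equals the CIF value: 385291.32
Import duty = 385291.32 × 16.3% = 62802.49
Buyer bears: destination terminal 422.81 + delivery 1942.65 + duty 62802.49 = 65167.95
Landed cost = invoice 385291.32 + 65167.95 = 450459.27

Total landed cost: SGD 450459.27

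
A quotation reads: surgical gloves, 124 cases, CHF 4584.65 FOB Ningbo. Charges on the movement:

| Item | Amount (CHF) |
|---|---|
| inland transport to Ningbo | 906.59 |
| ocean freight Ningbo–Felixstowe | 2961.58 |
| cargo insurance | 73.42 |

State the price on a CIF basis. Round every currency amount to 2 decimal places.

Not relevant to the conversion: inland to port — on the seller under both FOB and CIF; already in the FOB price and stays in the CIF price.
From FOB to CIF, the seller additionally bears: freight, insurance.
CIF price = 4584.65 + 2961.58 + 73.42 = 7619.65

CIF price: CHF 7619.65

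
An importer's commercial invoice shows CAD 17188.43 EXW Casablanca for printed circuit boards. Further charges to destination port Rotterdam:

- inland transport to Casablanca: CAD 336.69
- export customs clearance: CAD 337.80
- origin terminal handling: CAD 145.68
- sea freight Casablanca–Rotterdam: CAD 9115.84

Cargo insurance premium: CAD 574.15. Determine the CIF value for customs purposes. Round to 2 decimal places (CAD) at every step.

CIF = EXW price + pre-shipment costs + freight + insurance
CIF = 17188.43 + 336.69 + 337.80 + 145.68 + 9115.84 + 574.15 = 27698.59

CIF value: CAD 27698.59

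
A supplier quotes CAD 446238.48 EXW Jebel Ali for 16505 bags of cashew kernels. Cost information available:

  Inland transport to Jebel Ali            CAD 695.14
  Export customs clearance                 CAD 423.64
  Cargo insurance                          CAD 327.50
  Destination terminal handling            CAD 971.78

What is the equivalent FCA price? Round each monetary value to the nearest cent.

Not relevant to the conversion: destination terminal, insurance — on the buyer under both terms; not part of either seller's price.
From EXW to FCA, the seller additionally bears: inland to port, export clearance.
FCA price = 446238.48 + 695.14 + 423.64 = 447357.26

FCA price: CAD 447357.26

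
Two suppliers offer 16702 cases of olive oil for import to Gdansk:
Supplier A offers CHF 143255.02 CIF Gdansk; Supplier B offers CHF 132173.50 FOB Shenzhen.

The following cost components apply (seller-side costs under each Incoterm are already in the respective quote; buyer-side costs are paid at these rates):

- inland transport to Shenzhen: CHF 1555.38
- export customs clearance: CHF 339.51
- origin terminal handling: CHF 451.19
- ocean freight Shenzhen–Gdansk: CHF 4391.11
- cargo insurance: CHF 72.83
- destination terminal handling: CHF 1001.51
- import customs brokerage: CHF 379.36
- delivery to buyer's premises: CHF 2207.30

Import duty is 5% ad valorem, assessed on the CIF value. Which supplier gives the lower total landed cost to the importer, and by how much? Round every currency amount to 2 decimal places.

Supplier A (CIF):
The CIF price already equals the CIF value: 143255.02
Import duty = 143255.02 × 5% = 7162.75
Buyer bears (A): 1001.51 + 379.36 + 2207.30 = 3588.17
Landed cost (A) = invoice 143255.02 + 3588.17 + duty 7162.75 = 154005.94
Supplier B (FOB):
CIF value = FOB price + freight + insurance = 132173.50 + 4391.11 + 72.83 = 136637.44
Import duty = 136637.44 × 5% = 6831.87
Buyer bears (B): 4391.11 + 72.83 + 1001.51 + 379.36 + 2207.30 = 8052.11
Landed cost (B) = invoice 132173.50 + 8052.11 + duty 6831.87 = 147057.48
Difference = |154005.94 − 147057.48| = 6948.46

Supplier B is cheaper by CHF 6948.46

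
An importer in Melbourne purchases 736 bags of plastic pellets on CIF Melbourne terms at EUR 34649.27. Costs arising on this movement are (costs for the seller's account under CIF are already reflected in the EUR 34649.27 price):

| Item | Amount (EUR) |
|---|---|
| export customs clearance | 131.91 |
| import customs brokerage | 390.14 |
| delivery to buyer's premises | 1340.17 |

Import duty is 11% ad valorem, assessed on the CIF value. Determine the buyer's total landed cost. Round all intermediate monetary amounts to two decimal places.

Total landed cost: EUR 40191.00

CIF: the seller pays costs through ocean freight and marine insurance to the destination port.
Already in the invoice (seller's account under CIF): export clearance — exclude.
The CIF price already equals the CIF value: 34649.27
Import duty = 34649.27 × 11% = 3811.42
Buyer bears: brokerage 390.14 + delivery 1340.17 + duty 3811.42 = 5541.73
Landed cost = invoice 34649.27 + 5541.73 = 40191.00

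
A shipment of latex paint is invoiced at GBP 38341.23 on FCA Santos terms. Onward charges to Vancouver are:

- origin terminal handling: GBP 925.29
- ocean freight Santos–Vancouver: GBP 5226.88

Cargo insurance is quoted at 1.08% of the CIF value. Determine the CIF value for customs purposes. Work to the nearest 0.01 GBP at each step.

CIF value: GBP 44979.18

Let C be the CIF value. C = FCA price + pre-shipment costs + freight + 1.08% × C
C − 1.08% × C = 38341.23 + 925.29 + 5226.88
0.9892 × C = 44493.40
C = 44493.40 / 0.9892 = 44979.18
Insurance premium = 1.08% × 44979.18 = 485.78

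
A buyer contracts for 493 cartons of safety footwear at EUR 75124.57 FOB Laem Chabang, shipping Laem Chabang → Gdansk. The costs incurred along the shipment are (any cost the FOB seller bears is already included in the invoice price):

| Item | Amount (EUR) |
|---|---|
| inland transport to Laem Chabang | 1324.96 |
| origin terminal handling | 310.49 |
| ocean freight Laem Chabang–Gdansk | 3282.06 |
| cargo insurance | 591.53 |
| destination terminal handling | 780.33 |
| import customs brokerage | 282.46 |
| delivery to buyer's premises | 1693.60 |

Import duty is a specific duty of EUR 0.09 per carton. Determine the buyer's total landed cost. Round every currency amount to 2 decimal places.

Total landed cost: EUR 81798.92

FOB: the seller bears costs until goods are on board at the origin port; the buyer bears freight, insurance and all costs thereafter.
Already in the invoice (seller's account under FOB): inland to port, origin terminal — exclude.
CIF value = FOB price + freight + insurance = 75124.57 + 3282.06 + 591.53 = 78998.16
Import duty = 493 × 0.09 = 44.37
Buyer bears: freight 3282.06 + insurance 591.53 + destination terminal 780.33 + brokerage 282.46 + delivery 1693.60 + duty 44.37 = 6674.35
Landed cost = invoice 75124.57 + 6674.35 = 81798.92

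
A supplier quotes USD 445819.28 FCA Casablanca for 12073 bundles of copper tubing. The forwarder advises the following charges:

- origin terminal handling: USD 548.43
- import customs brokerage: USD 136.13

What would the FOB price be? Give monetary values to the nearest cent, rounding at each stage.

FOB price: USD 446367.71

Not relevant to the conversion: brokerage — on the buyer under both terms; not part of either seller's price.
From FCA to FOB, the seller additionally bears: origin terminal.
FOB price = 445819.28 + 548.43 = 446367.71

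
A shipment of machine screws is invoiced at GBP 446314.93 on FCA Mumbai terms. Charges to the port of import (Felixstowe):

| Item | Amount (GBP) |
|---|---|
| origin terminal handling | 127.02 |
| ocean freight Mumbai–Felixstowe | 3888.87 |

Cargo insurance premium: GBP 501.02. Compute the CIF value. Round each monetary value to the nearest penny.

CIF = FCA price + pre-shipment costs + freight + insurance
CIF = 446314.93 + 127.02 + 3888.87 + 501.02 = 450831.84

CIF value: GBP 450831.84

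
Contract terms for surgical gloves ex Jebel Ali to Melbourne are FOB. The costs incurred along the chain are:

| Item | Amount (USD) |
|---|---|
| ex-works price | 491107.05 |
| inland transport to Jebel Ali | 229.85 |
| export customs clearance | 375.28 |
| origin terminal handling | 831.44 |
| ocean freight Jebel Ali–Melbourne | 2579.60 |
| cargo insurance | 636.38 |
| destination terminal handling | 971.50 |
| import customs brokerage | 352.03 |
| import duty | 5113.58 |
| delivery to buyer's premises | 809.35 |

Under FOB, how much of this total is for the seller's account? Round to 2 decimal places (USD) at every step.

Seller's account: USD 492543.62

FOB: the seller bears costs until goods are on board at the origin port; the buyer bears freight, insurance and all costs thereafter.
Seller's account: goods 491107.05 + inland to port 229.85 + export clearance 375.28 + origin terminal 831.44 = 492543.62
Buyer's account: freight 2579.60 + insurance 636.38 + destination terminal 971.50 + brokerage 352.03 + duty 5113.58 + delivery 809.35 = 10462.44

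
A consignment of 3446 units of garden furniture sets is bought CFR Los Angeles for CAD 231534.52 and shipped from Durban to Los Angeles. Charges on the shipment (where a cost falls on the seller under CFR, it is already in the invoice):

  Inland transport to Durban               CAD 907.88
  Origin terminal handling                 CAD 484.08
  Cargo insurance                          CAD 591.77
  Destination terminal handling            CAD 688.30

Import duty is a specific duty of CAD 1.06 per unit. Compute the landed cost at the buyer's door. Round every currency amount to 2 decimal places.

CFR: the seller pays costs through ocean freight to the destination port, but not insurance.
Already in the invoice (seller's account under CFR): inland to port, origin terminal — exclude.
CIF value = CFR price + insurance = 231534.52 + 591.77 = 232126.29
Import duty = 3446 × 1.06 = 3652.76
Buyer bears: insurance 591.77 + destination terminal 688.30 + duty 3652.76 = 4932.83
Landed cost = invoice 231534.52 + 4932.83 = 236467.35

Total landed cost: CAD 236467.35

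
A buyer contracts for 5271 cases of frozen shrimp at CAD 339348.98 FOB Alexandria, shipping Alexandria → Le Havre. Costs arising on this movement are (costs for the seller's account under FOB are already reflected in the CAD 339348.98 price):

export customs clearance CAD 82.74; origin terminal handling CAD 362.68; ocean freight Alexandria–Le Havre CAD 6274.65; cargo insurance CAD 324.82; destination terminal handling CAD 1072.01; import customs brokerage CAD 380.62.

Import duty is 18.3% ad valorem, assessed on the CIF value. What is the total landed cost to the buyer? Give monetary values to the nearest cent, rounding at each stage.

FOB: the seller bears costs until goods are on board at the origin port; the buyer bears freight, insurance and all costs thereafter.
Already in the invoice (seller's account under FOB): export clearance, origin terminal — exclude.
CIF value = FOB price + freight + insurance = 339348.98 + 6274.65 + 324.82 = 345948.45
Import duty = 345948.45 × 18.3% = 63308.57
Buyer bears: freight 6274.65 + insurance 324.82 + destination terminal 1072.01 + brokerage 380.62 + duty 63308.57 = 71360.67
Landed cost = invoice 339348.98 + 71360.67 = 410709.65

Total landed cost: CAD 410709.65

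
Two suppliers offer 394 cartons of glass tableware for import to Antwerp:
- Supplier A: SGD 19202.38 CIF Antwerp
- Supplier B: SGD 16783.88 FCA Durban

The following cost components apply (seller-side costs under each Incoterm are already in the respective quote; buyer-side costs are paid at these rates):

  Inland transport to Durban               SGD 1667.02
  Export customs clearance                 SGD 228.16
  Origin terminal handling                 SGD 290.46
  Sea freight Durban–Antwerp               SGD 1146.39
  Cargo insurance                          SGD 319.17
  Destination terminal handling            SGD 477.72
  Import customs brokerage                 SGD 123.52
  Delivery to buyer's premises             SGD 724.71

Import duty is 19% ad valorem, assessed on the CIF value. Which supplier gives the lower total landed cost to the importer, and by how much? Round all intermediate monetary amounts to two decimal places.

Supplier B is cheaper by SGD 788.35

Supplier A (CIF):
The CIF price already equals the CIF value: 19202.38
Import duty = 19202.38 × 19% = 3648.45
Buyer bears (A): 477.72 + 123.52 + 724.71 = 1325.95
Landed cost (A) = invoice 19202.38 + 1325.95 + duty 3648.45 = 24176.78
Supplier B (FCA):
CIF value = FCA price + origin terminal + freight + insurance = 16783.88 + 290.46 + 1146.39 + 319.17 = 18539.90
Import duty = 18539.90 × 19% = 3522.58
Buyer bears (B): 290.46 + 1146.39 + 319.17 + 477.72 + 123.52 + 724.71 = 3081.97
Landed cost (B) = invoice 16783.88 + 3081.97 + duty 3522.58 = 23388.43
Difference = |24176.78 − 23388.43| = 788.35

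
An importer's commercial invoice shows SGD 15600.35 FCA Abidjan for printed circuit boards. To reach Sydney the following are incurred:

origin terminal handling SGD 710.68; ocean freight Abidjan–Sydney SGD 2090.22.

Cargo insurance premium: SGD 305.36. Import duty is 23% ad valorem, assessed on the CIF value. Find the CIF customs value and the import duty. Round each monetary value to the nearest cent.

CIF = FCA price + pre-shipment costs + freight + insurance
CIF = 15600.35 + 710.68 + 2090.22 + 305.36 = 18706.61
Import duty = 18706.61 × 23% = 4302.52

CIF value: SGD 18706.61; import duty: SGD 4302.52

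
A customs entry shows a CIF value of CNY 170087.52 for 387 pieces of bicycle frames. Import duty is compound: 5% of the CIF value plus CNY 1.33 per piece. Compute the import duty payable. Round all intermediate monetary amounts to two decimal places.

Import duty: CNY 9019.09

Ad valorem component: 170087.52 × 5% = 8504.38
Specific component: 387 × 1.33 = 514.71
Import duty = 8504.38 + 514.71 = 9019.09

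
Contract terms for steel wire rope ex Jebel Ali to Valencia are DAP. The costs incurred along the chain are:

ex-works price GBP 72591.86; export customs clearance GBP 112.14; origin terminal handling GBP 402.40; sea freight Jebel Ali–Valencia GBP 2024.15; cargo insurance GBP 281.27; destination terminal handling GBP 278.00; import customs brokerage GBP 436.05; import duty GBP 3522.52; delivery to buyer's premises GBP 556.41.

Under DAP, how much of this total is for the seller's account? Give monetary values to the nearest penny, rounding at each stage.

DAP: the seller bears all costs to the named destination except import duty and clearance.
Seller's account: goods 72591.86 + export clearance 112.14 + origin terminal 402.40 + freight 2024.15 + insurance 281.27 + destination terminal 278.00 + delivery 556.41 = 76246.23
Buyer's account: brokerage 436.05 + duty 3522.52 = 3958.57

Seller's account: GBP 76246.23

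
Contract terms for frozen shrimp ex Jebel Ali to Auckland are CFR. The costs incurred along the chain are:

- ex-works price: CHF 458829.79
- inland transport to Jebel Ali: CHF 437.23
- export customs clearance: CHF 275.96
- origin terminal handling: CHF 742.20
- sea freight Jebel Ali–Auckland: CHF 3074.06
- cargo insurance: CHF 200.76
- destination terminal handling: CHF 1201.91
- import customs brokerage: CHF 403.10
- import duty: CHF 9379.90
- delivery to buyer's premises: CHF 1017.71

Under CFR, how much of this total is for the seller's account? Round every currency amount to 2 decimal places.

CFR: the seller pays costs through ocean freight to the destination port, but not insurance.
Seller's account: goods 458829.79 + inland to port 437.23 + export clearance 275.96 + origin terminal 742.20 + freight 3074.06 = 463359.24
Buyer's account: insurance 200.76 + destination terminal 1201.91 + brokerage 403.10 + duty 9379.90 + delivery 1017.71 = 12203.38

Seller's account: CHF 463359.24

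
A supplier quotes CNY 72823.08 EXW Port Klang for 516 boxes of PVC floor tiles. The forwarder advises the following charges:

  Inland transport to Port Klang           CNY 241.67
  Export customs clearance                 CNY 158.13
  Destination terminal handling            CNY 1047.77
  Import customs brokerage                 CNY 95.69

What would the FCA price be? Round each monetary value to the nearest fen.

FCA price: CNY 73222.88

Not relevant to the conversion: destination terminal, brokerage — on the buyer under both terms; not part of either seller's price.
From EXW to FCA, the seller additionally bears: inland to port, export clearance.
FCA price = 72823.08 + 241.67 + 158.13 = 73222.88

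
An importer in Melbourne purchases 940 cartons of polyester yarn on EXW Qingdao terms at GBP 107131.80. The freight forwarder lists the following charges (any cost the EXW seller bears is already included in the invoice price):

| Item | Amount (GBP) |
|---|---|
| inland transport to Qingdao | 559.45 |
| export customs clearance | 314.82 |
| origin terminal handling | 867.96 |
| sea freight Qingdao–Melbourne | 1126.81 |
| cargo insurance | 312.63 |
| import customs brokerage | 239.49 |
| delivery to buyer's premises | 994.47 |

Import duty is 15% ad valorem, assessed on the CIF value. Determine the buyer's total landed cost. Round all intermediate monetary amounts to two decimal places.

EXW: the seller makes goods available at their premises; the buyer bears all onward costs.
CIF value = EXW price + inland to port + export clearance + origin terminal + freight + insurance = 107131.80 + 559.45 + 314.82 + 867.96 + 1126.81 + 312.63 = 110313.47
Import duty = 110313.47 × 15% = 16547.02
Buyer bears: inland to port 559.45 + export clearance 314.82 + origin terminal 867.96 + freight 1126.81 + insurance 312.63 + brokerage 239.49 + delivery 994.47 + duty 16547.02 = 20962.65
Landed cost = invoice 107131.80 + 20962.65 = 128094.45

Total landed cost: GBP 128094.45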